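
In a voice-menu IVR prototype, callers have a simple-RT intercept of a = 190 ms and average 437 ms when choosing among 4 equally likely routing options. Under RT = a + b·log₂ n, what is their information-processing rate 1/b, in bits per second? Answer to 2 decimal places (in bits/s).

Choice component = 437 − 190 = 247 ms over log₂(4) = 2 bits.
b = 247 / 2 = 123.500 ms/bit, so 1/b = 8.097 bits/s.

8.10 bits/s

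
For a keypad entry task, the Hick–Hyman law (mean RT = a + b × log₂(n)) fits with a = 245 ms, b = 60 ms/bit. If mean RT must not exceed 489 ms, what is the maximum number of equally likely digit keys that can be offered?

60·log₂ n ≤ 489 − 245 = 244, giving log₂ n ≤ 4.0667 and n ≤ 16.757. The largest whole number is 16.

16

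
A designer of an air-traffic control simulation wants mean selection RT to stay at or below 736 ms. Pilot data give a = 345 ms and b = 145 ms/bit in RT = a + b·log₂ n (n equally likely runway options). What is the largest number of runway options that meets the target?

Information budget: (736 − 345)/145 = 2.6966 bits, so n ≤ 2^2.6966 = 6.483 → at most 6.

6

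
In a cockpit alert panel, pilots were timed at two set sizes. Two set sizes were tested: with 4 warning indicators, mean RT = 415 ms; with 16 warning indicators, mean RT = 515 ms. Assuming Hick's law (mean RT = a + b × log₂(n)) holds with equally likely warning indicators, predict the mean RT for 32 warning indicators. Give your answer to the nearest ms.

Solve the two-equation system in a and b:
  b = (515 − 415) / (log₂ 16 − log₂ 4) = 100 / (4 − 2) = 50 ms/bit
  a = 415 − 50 × 2 = 315 ms
Then RT(32) = 315 + 50 × log₂ 32 = 315 + 50 × 5 ≈ 565.000 ms.

565 ms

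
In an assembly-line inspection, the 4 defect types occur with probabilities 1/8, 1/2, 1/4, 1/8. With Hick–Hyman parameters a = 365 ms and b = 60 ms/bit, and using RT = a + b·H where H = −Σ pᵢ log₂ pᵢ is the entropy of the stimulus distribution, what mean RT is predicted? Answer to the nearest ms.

470 ms

Each term −pᵢ log₂ pᵢ: 0.125·3 + 0.5·1 + 0.25·2 + 0.125·3; summed, H = 1.750 bits.
Mean RT = a + bH = 365 + 60·1.750 = 470.00 ms.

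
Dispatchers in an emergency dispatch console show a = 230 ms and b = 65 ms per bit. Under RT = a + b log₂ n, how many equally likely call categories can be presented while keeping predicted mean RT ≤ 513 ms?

Information budget: (513 − 230)/65 = 4.3538 bits, so n ≤ 2^4.3538 = 20.447 → at most 20.

20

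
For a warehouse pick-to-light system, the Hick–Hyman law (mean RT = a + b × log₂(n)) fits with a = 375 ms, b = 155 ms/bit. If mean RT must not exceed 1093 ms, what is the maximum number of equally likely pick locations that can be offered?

24

155·log₂ n ≤ 1093 − 375 = 718, giving log₂ n ≤ 4.6323 and n ≤ 24.800. The largest whole number is 24.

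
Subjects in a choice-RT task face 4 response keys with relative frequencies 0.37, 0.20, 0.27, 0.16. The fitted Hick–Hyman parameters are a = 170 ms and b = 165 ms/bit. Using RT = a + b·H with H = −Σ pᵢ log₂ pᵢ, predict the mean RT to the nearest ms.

488 ms

H = 0.37·log₂(1/0.37) + 0.20·log₂(1/0.20) + 0.27·log₂(1/0.27) + 0.16·log₂(1/0.16) = 1.9282 bits.
RT = 170 + 165 × 1.9282 = 488.15 ms.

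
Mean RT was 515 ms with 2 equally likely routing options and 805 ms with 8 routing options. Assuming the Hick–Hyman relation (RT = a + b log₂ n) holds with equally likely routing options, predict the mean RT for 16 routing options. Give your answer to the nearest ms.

950 ms

With log₂ n on the abscissa the relation is linear; from the two conditions:
  b = (805 − 515) / (log₂ 8 − log₂ 2) = 290 / (3 − 1) = 145 ms/bit
  a = 515 − 145 × 1 = 370 ms
Then RT(16) = 370 + 145 × log₂ 16 = 370 + 145 × 4 ≈ 950.000 ms.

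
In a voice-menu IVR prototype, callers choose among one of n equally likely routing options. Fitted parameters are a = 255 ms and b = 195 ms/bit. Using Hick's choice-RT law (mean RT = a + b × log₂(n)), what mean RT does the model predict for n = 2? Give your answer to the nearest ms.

log₂(2) = 1 bits, so RT = 255 + 195 × 1 ≈ 450.000 ms.

450 ms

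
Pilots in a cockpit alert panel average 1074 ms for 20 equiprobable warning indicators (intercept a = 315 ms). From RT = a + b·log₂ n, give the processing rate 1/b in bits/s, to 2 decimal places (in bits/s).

Choice component = 1074 − 315 = 759 ms over log₂(20) = 4.3219 bits.
b = 759 / 4.3219 = 175.616 ms/bit, so 1/b = 5.694 bits/s.

5.69 bits/s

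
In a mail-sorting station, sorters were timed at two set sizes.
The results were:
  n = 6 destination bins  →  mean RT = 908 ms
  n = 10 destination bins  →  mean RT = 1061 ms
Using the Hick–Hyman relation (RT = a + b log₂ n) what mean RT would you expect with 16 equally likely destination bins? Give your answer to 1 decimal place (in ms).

1201.8 ms

Fit slope and intercept:
  b = (1061 − 908) / (log₂ 10 − log₂ 6) = 153 / (3.3219 − 2.5850) = 207.608 ms/bit
  a = 908 − 207.608 × 2.5850 = 371.341 ms
Then RT(16) = 371.341 + 207.608 × log₂ 16 = 371.341 + 207.608 × 4 ≈ 1201.773 ms.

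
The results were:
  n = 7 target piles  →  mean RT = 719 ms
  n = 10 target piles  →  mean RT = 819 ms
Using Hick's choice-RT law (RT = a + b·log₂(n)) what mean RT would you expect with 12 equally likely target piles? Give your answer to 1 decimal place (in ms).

Fit slope and intercept:
  b = (819 − 719) / (log₂ 10 − log₂ 7) = 100 / (3.3219 − 2.8074) = 194.336 ms/bit
  a = 719 − 194.336 × 2.8074 = 173.430 ms
Then RT(12) = 173.430 + 194.336 × log₂ 12 = 173.430 + 194.336 × 3.5850 ≈ 870.117 ms.

870.1 ms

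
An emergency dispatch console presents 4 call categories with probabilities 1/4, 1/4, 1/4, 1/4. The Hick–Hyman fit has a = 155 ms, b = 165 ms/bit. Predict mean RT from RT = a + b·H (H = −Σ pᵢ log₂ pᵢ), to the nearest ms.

Each term −pᵢ log₂ pᵢ: 0.25·2 + 0.25·2 + 0.25·2 + 0.25·2; summed, H = 2.000 bits.
Mean RT = a + bH = 155 + 165·2.000 = 485.00 ms.

485 ms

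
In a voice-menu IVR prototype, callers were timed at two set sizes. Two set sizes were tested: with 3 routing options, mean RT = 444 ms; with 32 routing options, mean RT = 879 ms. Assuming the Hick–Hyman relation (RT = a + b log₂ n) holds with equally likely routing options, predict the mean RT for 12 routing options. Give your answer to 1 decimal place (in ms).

698.8 ms

Solve the two-equation system in a and b:
  b = (879 − 444) / (log₂ 32 − log₂ 3) = 435 / (5 − 1.5850) = 127.378 ms/bit
  a = 444 − 127.378 × 1.5850 = 242.111 ms
Then RT(12) = 242.111 + 127.378 × log₂ 12 = 242.111 + 127.378 × 3.5850 ≈ 698.756 ms.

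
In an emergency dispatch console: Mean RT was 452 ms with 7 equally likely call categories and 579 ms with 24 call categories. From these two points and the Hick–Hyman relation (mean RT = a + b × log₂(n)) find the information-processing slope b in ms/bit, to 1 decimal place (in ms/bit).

71.4 ms/bit

b = (RT₂ − RT₁)/(log₂ n₂ − log₂ n₁) = (579 − 452)/(4.5850 − 2.8074) = 71.444 ms/bit.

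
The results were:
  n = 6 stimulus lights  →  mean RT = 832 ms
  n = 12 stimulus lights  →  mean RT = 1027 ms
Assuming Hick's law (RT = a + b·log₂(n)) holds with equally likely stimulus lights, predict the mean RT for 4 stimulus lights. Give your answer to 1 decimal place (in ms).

717.9 ms

RT is linear in log₂ n, so two points fix the line:
  b = (1027 − 832) / (log₂ 12 − log₂ 6) = 195 / (3.5850 − 2.5850) = 195.000 ms/bit
  a = 832 − 195.000 × 2.5850 = 327.932 ms
Then RT(4) = 327.932 + 195.000 × log₂ 4 = 327.932 + 195.000 × 2 ≈ 717.932 ms.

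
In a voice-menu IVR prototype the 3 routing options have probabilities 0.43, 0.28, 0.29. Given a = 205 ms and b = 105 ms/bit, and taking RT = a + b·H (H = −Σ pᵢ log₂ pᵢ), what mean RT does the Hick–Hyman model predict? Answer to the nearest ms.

Entropy contributions −pᵢ log₂ pᵢ: 0.5236, 0.5142, 0.5179; sum H = 1.5557 bits.
RT = a + bH = 205 + 105·1.5557 = 368.35 ms.

368 ms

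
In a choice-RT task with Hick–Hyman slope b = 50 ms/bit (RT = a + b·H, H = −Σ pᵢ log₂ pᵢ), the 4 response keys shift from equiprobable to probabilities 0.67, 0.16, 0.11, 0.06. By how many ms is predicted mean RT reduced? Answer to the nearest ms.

30 ms

Equiprobable entropy H₀ = log₂ 4 = 2.0000 bits.
Skewed entropy H = −Σ pᵢ log₂ pᵢ = 1.4039 bits.
ΔRT = b·(H₀ − H) = 50 × 0.5961 = 29.80 ms.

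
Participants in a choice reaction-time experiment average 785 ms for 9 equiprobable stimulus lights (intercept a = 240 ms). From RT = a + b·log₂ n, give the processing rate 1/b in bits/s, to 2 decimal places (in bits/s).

b = (785 − 240)/log₂ 9 = 545/3.1699 = 171.928 ms per bit = 0.17193 s/bit; the reciprocal is 5.816 bits/s.

5.82 bits/s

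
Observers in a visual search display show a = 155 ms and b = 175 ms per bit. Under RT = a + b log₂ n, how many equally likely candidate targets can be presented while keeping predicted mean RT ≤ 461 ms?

3

175·log₂ n ≤ 461 − 155 = 306, giving log₂ n ≤ 1.7486 and n ≤ 3.360. The largest whole number is 3.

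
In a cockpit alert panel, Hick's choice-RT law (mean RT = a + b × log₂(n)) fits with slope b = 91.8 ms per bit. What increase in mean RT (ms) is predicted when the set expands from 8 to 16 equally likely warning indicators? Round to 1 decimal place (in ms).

91.8 ms

ΔRT = (a + b log₂ n₂) − (a + b log₂ n₁) = b·(log₂ n₂ − log₂ n₁).
log₂(16) − log₂(8) = log₂(16/8) = log₂(2) = 1.
ΔRT = 91.8 × 1.0000 = 91.800 ms.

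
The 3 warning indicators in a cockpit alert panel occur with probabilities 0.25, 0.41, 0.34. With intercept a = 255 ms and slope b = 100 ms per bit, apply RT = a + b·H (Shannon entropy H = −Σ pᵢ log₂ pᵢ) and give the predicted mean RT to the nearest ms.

H = 0.25·log₂(1/0.25) + 0.41·log₂(1/0.41) + 0.34·log₂(1/0.34) = 1.5566 bits.
RT = 255 + 100 × 1.5566 = 410.66 ms.

411 ms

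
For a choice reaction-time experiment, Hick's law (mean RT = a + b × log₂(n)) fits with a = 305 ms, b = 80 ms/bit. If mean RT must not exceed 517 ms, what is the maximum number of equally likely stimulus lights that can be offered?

6

Set 305 + 80·log₂ n ≤ 517 → log₂ n ≤ (517 − 305)/80 = 2.6500.
So n ≤ 2^2.6500 = 6.277; the largest integer n is 6.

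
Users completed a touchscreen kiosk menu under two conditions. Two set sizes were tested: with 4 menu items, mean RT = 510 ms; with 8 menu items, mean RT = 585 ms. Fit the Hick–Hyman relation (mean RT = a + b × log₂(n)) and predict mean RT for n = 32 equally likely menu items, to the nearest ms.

Solve the two-equation system in a and b:
  b = (585 − 510) / (log₂ 8 − log₂ 4) = 75 / (3 − 2) = 75 ms/bit
  a = 510 − 75 × 2 = 360 ms
Then RT(32) = 360 + 75 × log₂ 32 = 360 + 75 × 5 ≈ 735.000 ms.

735 ms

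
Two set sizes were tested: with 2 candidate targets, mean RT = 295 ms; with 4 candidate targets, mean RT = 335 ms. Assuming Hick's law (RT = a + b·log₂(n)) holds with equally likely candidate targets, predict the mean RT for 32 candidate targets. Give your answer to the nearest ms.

455 ms

Solve the two-equation system in a and b:
  b = (335 − 295) / (log₂ 4 − log₂ 2) = 40 / (2 − 1) = 40 ms/bit
  a = 295 − 40 × 1 = 255 ms
Then RT(32) = 255 + 40 × log₂ 32 = 255 + 40 × 5 ≈ 455.000 ms.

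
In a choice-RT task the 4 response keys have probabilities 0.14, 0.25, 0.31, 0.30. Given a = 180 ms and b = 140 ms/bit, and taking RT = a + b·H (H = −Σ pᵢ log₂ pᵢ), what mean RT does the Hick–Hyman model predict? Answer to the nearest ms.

452 ms

H = 0.14·log₂(1/0.14) + 0.25·log₂(1/0.25) + 0.31·log₂(1/0.31) + 0.30·log₂(1/0.30) = 1.9420 bits.
RT = 180 + 140 × 1.9420 = 451.88 ms.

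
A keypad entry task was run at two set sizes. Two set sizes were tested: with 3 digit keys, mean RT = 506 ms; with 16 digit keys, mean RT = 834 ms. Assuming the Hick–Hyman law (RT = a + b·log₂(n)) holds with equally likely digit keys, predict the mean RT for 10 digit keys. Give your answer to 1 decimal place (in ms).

With log₂ n on the abscissa the relation is linear; from the two conditions:
  b = (834 − 506) / (log₂ 16 − log₂ 3) = 328 / (4 − 1.5850) = 135.816 ms/bit
  a = 506 − 135.816 × 1.5850 = 290.737 ms
Then RT(10) = 290.737 + 135.816 × log₂ 10 = 290.737 + 135.816 × 3.3219 ≈ 741.907 ms.

741.9 ms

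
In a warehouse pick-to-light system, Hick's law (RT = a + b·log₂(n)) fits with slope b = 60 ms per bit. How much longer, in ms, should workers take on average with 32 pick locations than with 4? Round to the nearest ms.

The intercept a cancels: ΔRT = b·(log₂ n₂ − log₂ n₁) = b·log₂(n₂/n₁).
log₂(32) − log₂(4) = log₂(32/4) = log₂(8) = 3.
ΔRT = 60 × 3.0000 = 180.000 ms.

180 ms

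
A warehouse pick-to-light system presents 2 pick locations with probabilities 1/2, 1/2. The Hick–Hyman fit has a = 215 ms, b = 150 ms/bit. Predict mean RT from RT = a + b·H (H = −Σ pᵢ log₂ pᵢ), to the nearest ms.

365 ms

H = −Σ pᵢ log₂ pᵢ = 0.5·1 + 0.5·1 = 1.000 bits.
RT = 215 + 150 × 1.000 = 365.00 ms.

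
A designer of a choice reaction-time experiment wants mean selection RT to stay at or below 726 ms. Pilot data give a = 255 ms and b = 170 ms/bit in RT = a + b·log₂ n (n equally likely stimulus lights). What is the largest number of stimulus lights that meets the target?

Information budget: (726 − 255)/170 = 2.7706 bits, so n ≤ 2^2.7706 = 6.824 → at most 6.

6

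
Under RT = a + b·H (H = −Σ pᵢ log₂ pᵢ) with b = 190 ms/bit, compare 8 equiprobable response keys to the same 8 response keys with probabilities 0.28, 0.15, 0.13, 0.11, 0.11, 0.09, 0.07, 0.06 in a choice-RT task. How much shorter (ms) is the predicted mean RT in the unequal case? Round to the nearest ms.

32 ms

Equiprobable entropy H₀ = log₂ 8 = 3.0000 bits.
Skewed entropy H = −Σ pᵢ log₂ pᵢ = 2.8327 bits.
ΔRT = b·(H₀ − H) = 190 × 0.1673 = 31.78 ms.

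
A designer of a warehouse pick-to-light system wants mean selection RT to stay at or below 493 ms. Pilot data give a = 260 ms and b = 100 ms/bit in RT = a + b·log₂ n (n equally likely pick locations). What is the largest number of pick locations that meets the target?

5

Set 260 + 100·log₂ n ≤ 493 → log₂ n ≤ (493 − 260)/100 = 2.3300.
So n ≤ 2^2.3300 = 5.028; the largest integer n is 5.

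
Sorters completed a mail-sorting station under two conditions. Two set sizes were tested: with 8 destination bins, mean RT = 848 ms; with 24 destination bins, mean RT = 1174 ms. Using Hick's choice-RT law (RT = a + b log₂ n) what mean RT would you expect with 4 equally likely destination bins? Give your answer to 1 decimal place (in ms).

Fit slope and intercept:
  b = (1174 − 848) / (log₂ 24 − log₂ 8) = 326 / (4.5850 − 3) = 205.683 ms/bit
  a = 848 − 205.683 × 3 = 230.951 ms
Then RT(4) = 230.951 + 205.683 × log₂ 4 = 230.951 + 205.683 × 2 ≈ 642.317 ms.

642.3 ms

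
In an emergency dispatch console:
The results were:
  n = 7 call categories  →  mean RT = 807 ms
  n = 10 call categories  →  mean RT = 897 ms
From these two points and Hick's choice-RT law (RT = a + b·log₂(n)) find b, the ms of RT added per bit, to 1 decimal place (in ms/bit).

174.9 ms/bit

b = (RT₂ − RT₁)/(log₂ n₂ − log₂ n₁) = (897 − 807)/(3.3219 − 2.8074) = 174.902 ms/bit.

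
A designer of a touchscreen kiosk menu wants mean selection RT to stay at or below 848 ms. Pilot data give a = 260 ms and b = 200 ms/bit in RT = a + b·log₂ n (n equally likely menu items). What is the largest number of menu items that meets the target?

Information budget: (848 − 260)/200 = 2.9400 bits, so n ≤ 2^2.9400 = 7.674 → at most 7.

7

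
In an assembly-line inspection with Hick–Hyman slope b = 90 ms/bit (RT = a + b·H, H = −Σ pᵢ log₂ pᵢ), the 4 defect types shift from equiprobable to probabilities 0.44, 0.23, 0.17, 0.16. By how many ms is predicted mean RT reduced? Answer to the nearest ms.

The RT saving is b·ΔH. Equiprobable H₀ = log₂(4) = 2.0000 bits; with the given probabilities H = 1.8664 bits.
b·(H₀ − H) = 90 × (2.0000 − 1.8664) = 12.02 ms.

12 ms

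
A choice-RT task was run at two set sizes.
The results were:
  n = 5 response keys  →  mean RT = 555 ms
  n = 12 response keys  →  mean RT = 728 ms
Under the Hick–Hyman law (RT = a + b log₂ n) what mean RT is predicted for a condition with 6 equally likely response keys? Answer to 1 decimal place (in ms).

With log₂ n on the abscissa the relation is linear; from the two conditions:
  b = (728 − 555) / (log₂ 12 − log₂ 5) = 173 / (3.5850 − 2.3219) = 136.972 ms/bit
  a = 555 − 136.972 × 2.3219 = 236.962 ms
Then RT(6) = 236.962 + 136.972 × log₂ 6 = 236.962 + 136.972 × 2.5850 ≈ 591.028 ms.

591.0 ms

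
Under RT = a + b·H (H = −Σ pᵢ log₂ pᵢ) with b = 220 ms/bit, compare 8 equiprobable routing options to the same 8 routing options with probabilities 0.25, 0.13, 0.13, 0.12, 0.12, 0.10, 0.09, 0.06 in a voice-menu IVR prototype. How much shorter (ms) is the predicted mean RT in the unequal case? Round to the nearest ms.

25 ms

The RT saving is b·ΔH. Equiprobable H₀ = log₂(8) = 3.0000 bits; with the given probabilities H = 2.8878 bits.
b·(H₀ − H) = 220 × (3.0000 − 2.8878) = 24.68 ms.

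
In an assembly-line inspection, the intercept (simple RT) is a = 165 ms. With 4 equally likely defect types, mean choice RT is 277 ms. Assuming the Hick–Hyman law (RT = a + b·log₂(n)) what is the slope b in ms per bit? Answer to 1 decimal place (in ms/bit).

4 alternatives carry log₂ 4 = 2 bits; the choice cost is 277 − 165 = 112 ms, so b = 112/2 = 56.000 ms/bit.

56.0 ms/bit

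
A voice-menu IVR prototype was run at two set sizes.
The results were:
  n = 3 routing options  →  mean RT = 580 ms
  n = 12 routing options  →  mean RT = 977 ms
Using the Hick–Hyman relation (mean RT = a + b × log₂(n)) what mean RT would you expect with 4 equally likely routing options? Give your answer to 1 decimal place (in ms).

662.4 ms

Solve the two-equation system in a and b:
  b = (977 − 580) / (log₂ 12 − log₂ 3) = 397 / (3.5850 − 1.5850) = 198.500 ms/bit
  a = 580 − 198.500 × 1.5850 = 265.385 ms
Then RT(4) = 265.385 + 198.500 × log₂ 4 = 265.385 + 198.500 × 2 ≈ 662.385 ms.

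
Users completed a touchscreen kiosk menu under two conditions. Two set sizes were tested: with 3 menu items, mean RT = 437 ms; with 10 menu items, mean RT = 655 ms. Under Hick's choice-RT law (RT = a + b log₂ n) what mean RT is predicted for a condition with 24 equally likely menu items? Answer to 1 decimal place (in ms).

Fit slope and intercept:
  b = (655 − 437) / (log₂ 10 − log₂ 3) = 218 / (3.3219 − 1.5850) = 125.506 ms/bit
  a = 437 − 125.506 × 1.5850 = 238.077 ms
Then RT(24) = 238.077 + 125.506 × log₂ 24 = 238.077 + 125.506 × 4.5850 ≈ 813.519 ms.

813.5 ms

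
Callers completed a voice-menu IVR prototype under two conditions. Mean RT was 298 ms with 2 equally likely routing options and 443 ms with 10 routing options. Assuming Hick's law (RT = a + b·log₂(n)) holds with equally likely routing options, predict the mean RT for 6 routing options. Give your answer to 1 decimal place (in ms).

Solve the two-equation system in a and b:
  b = (443 − 298) / (log₂ 10 − log₂ 2) = 145 / (3.3219 − 1) = 62.448 ms/bit
  a = 298 − 62.448 × 1 = 235.552 ms
Then RT(6) = 235.552 + 62.448 × log₂ 6 = 235.552 + 62.448 × 2.5850 ≈ 396.978 ms.

397.0 ms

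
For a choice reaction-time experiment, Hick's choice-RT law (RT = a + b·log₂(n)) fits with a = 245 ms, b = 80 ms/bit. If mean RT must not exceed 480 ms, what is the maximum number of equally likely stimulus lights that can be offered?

Set 245 + 80·log₂ n ≤ 480 → log₂ n ≤ (480 − 245)/80 = 2.9375.
So n ≤ 2^2.9375 = 7.661; the largest integer n is 7.

7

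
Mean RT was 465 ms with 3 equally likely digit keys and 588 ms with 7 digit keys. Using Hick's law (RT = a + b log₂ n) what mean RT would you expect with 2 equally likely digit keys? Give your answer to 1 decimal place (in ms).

Solve the two-equation system in a and b:
  b = (588 − 465) / (log₂ 7 − log₂ 3) = 123 / (2.8074 − 1.5850) = 100.622 ms/bit
  a = 465 − 100.622 × 1.5850 = 305.517 ms
Then RT(2) = 305.517 + 100.622 × log₂ 2 = 305.517 + 100.622 × 1 ≈ 406.140 ms.

406.1 ms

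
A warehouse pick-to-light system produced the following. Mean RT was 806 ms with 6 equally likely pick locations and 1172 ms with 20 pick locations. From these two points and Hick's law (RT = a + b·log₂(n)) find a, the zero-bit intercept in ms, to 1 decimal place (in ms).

261.3 ms

b = (RT₂ − RT₁)/(log₂ n₂ − log₂ n₁) = (1172 − 806)/(4.3219 − 2.5850) = 210.712 ms/bit.
a = RT₁ − b·log₂ n₁ = 806 − 210.712 × 2.5850 = 261.317 ms.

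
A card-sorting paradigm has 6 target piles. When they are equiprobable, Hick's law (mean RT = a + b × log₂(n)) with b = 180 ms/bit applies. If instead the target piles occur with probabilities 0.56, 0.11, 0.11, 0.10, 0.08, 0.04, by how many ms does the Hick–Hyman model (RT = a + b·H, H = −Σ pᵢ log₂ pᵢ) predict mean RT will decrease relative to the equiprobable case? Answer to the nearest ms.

Equiprobable entropy H₀ = log₂ 6 = 2.5850 bits.
Skewed entropy H = −Σ pᵢ log₂ pᵢ = 1.9785 bits.
ΔRT = b·(H₀ − H) = 180 × 0.6065 = 109.17 ms.

109 ms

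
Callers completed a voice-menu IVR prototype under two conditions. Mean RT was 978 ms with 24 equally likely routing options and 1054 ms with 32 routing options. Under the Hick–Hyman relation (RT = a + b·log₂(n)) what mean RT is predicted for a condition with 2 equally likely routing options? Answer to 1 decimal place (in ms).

321.5 ms

With log₂ n on the abscissa the relation is linear; from the two conditions:
  b = (1054 − 978) / (log₂ 32 − log₂ 24) = 76 / (5 − 4.5850) = 183.116 ms/bit
  a = 978 − 183.116 × 4.5850 = 138.420 ms
Then RT(2) = 138.420 + 183.116 × log₂ 2 = 138.420 + 183.116 × 1 ≈ 321.536 ms.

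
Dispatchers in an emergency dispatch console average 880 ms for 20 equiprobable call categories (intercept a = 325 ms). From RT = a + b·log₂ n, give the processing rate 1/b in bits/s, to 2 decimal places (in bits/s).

7.79 bits/s

b = (880 − 325)/log₂ 20 = 555/4.3219 = 128.415 ms per bit = 0.12841 s/bit; the reciprocal is 7.787 bits/s.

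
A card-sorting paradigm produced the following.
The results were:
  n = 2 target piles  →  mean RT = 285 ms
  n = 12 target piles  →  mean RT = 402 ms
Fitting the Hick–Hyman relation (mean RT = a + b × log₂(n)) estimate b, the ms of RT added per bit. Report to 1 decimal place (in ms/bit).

The slope on a log₂ axis is (402 − 285) / (3.5850 − 1) = 45.262 ms/bit.

45.3 ms/bit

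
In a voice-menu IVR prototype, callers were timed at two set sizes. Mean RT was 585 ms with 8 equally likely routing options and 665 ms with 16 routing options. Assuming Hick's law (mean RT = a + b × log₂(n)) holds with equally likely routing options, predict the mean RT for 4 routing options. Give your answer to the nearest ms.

Solve the two-equation system in a and b:
  b = (665 − 585) / (log₂ 16 − log₂ 8) = 80 / (4 − 3) = 80 ms/bit
  a = 585 − 80 × 3 = 345 ms
Then RT(4) = 345 + 80 × log₂ 4 = 345 + 80 × 2 ≈ 505.000 ms.

505 ms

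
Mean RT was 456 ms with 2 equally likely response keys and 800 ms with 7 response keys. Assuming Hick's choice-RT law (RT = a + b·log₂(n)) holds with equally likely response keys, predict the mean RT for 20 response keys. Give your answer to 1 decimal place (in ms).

With log₂ n on the abscissa the relation is linear; from the two conditions:
  b = (800 − 456) / (log₂ 7 − log₂ 2) = 344 / (2.8074 − 1) = 190.333 ms/bit
  a = 456 − 190.333 × 1 = 265.667 ms
Then RT(20) = 265.667 + 190.333 × log₂ 20 = 265.667 + 190.333 × 4.3219 ≈ 1088.274 ms.

1088.3 ms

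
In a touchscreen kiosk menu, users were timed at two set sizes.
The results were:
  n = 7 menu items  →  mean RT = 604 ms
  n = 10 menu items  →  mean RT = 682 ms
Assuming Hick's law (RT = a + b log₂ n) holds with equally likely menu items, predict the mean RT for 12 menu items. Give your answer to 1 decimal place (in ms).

721.9 ms

With log₂ n on the abscissa the relation is linear; from the two conditions:
  b = (682 − 604) / (log₂ 10 − log₂ 7) = 78 / (3.3219 − 2.8074) = 151.582 ms/bit
  a = 604 − 151.582 × 2.8074 = 178.456 ms
Then RT(12) = 178.456 + 151.582 × log₂ 12 = 178.456 + 151.582 × 3.5850 ≈ 721.871 ms.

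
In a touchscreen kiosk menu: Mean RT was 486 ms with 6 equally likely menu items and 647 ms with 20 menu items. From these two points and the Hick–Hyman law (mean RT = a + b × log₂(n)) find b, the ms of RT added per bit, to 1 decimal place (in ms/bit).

92.7 ms/bit

b = (RT₂ − RT₁)/(log₂ n₂ − log₂ n₁) = (647 − 486)/(4.3219 − 2.5850) = 92.690 ms/bit.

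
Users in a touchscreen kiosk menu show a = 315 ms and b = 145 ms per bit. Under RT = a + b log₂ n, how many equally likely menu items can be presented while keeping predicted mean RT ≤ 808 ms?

10

145·log₂ n ≤ 808 − 315 = 493, giving log₂ n ≤ 3.4000 and n ≤ 10.556. The largest whole number is 10.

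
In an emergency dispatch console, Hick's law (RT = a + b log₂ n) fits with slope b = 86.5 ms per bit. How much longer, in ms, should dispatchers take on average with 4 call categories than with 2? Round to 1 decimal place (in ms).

ΔRT = (a + b log₂ n₂) − (a + b log₂ n₁) = b·(log₂ n₂ − log₂ n₁).
log₂(4) − log₂(2) = log₂(4/2) = log₂(2) = 1.
ΔRT = 86.5 × 1.0000 = 86.500 ms.

86.5 ms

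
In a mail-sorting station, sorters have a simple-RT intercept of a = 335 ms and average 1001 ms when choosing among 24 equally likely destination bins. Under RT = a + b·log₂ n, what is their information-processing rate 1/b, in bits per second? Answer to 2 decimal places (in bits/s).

b = (1001 − 335)/log₂ 24 = 666/4.5850 = 145.257 ms per bit = 0.14526 s/bit; the reciprocal is 6.884 bits/s.

6.88 bits/s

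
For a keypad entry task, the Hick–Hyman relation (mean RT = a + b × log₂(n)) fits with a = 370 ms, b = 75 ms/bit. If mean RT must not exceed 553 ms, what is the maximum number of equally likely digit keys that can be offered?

5

75·log₂ n ≤ 553 − 370 = 183, giving log₂ n ≤ 2.4400 and n ≤ 5.426. The largest whole number is 5.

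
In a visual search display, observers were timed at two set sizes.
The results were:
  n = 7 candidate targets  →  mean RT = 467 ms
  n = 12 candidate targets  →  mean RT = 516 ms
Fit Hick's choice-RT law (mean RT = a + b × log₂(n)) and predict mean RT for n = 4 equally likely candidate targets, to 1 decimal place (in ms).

RT is linear in log₂ n, so two points fix the line:
  b = (516 − 467) / (log₂ 12 − log₂ 7) = 49 / (3.5850 − 2.8074) = 63.014 ms/bit
  a = 467 − 63.014 × 2.8074 = 290.098 ms
Then RT(4) = 290.098 + 63.014 × log₂ 4 = 290.098 + 63.014 × 2 ≈ 416.126 ms.

416.1 ms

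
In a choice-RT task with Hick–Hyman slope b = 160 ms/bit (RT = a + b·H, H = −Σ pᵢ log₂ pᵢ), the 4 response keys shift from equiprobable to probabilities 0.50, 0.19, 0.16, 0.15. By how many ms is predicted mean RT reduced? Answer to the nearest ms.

34 ms

Equiprobable entropy H₀ = log₂ 4 = 2.0000 bits.
Skewed entropy H = −Σ pᵢ log₂ pᵢ = 1.7888 bits.
ΔRT = b·(H₀ − H) = 160 × 0.2112 = 33.79 ms.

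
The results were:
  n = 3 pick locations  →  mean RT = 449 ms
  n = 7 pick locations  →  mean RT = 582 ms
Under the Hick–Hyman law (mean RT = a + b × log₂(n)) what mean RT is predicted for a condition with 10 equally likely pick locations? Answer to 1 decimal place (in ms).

638.0 ms

With log₂ n on the abscissa the relation is linear; from the two conditions:
  b = (582 − 449) / (log₂ 7 − log₂ 3) = 133 / (2.8074 − 1.5850) = 108.803 ms/bit
  a = 449 − 108.803 × 1.5850 = 276.551 ms
Then RT(10) = 276.551 + 108.803 × log₂ 10 = 276.551 + 108.803 × 3.3219 ≈ 637.987 ms.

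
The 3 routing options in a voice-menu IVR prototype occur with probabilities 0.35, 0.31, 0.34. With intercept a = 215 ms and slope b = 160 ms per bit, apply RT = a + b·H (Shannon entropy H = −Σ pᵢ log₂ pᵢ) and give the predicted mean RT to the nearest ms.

H = 0.35·log₂(1/0.35) + 0.31·log₂(1/0.31) + 0.34·log₂(1/0.34) = 1.5831 bits.
RT = 215 + 160 × 1.5831 = 468.29 ms.

468 ms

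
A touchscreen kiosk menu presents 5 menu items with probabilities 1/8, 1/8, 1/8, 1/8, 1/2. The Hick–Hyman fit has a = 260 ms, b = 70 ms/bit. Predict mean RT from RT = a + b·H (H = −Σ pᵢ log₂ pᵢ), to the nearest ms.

400 ms

H = −Σ pᵢ log₂ pᵢ = 0.125·3 + 0.125·3 + 0.125·3 + 0.125·3 + 0.5·1 = 2.000 bits.
RT = 260 + 70 × 2.000 = 400.00 ms.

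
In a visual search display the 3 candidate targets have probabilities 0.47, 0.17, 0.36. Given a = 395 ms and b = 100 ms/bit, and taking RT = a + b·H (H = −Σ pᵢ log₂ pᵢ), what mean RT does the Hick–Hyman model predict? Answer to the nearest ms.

543 ms

Entropy contributions −pᵢ log₂ pᵢ: 0.5120, 0.4346, 0.5306; sum H = 1.4772 bits.
RT = a + bH = 395 + 100·1.4772 = 542.72 ms.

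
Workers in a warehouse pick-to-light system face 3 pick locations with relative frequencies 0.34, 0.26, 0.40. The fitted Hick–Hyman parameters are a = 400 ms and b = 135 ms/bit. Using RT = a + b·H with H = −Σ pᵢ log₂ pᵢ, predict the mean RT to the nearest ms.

H = 0.34·log₂(1/0.34) + 0.26·log₂(1/0.26) + 0.40·log₂(1/0.40) = 1.5632 bits.
RT = 400 + 135 × 1.5632 = 611.04 ms.

611 ms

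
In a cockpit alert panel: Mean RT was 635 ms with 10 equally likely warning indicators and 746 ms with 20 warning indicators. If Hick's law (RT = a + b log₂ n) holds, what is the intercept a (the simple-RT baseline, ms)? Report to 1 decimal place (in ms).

Slope: b = (746 − 635) / (log₂ 20 − log₂ 10) = 111/1.0000 = 111.000 ms/bit.
a = RT₁ − b·log₂ n₁ = 635 − 111.000 × 3.3219 = 266.266 ms.

266.3 ms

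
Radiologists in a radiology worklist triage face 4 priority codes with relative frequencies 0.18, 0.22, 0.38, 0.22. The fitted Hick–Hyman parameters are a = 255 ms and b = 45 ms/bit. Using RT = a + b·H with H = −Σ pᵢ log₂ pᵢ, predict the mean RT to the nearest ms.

342 ms

Entropy contributions −pᵢ log₂ pᵢ: 0.4453, 0.4806, 0.5305, 0.4806; sum H = 1.9369 bits.
RT = a + bH = 255 + 45·1.9369 = 342.16 ms.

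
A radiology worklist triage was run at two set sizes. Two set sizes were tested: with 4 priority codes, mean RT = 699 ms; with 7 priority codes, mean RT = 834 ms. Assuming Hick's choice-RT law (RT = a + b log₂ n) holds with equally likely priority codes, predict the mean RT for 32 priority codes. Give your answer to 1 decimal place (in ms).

1200.6 ms

RT is linear in log₂ n, so two points fix the line:
  b = (834 − 699) / (log₂ 7 − log₂ 4) = 135 / (2.8074 − 2) = 167.213 ms/bit
  a = 699 − 167.213 × 2 = 364.575 ms
Then RT(32) = 364.575 + 167.213 × log₂ 32 = 364.575 + 167.213 × 5 ≈ 1200.638 ms.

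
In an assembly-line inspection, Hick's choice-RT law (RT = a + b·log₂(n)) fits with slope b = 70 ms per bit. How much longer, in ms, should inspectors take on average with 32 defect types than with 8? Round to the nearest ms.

140 ms

ΔRT = (a + b log₂ n₂) − (a + b log₂ n₁) = b·(log₂ n₂ − log₂ n₁).
log₂(32) − log₂(8) = log₂(32/8) = log₂(4) = 2.
ΔRT = 70 × 2.0000 = 140.000 ms.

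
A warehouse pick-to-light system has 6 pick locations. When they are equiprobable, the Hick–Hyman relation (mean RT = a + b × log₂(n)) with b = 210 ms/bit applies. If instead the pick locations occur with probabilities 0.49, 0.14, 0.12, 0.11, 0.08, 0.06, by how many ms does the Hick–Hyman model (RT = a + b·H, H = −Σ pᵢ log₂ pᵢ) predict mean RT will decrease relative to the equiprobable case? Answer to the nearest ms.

Equiprobable entropy H₀ = log₂ 6 = 2.5850 bits.
Skewed entropy H = −Σ pᵢ log₂ pᵢ = 2.1538 bits.
ΔRT = b·(H₀ − H) = 210 × 0.4312 = 90.55 ms.

91 ms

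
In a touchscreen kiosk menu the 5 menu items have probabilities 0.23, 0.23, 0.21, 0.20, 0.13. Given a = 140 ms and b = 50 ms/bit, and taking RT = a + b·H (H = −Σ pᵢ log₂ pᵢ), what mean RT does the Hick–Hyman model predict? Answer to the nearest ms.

255 ms

H = 0.23·log₂(1/0.23) + 0.23·log₂(1/0.23) + 0.21·log₂(1/0.21) + 0.20·log₂(1/0.20) + 0.13·log₂(1/0.13) = 2.2952 bits.
RT = 140 + 50 × 2.2952 = 254.76 ms.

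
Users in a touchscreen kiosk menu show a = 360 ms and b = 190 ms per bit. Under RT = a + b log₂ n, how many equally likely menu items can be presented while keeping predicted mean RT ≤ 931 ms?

8

Set 360 + 190·log₂ n ≤ 931 → log₂ n ≤ (931 − 360)/190 = 3.0053.
So n ≤ 2^3.0053 = 8.029; the largest integer n is 8.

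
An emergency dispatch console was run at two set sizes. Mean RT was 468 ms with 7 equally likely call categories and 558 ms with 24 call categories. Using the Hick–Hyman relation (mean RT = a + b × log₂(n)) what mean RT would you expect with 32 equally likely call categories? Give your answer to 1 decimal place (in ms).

579.0 ms

RT is linear in log₂ n, so two points fix the line:
  b = (558 − 468) / (log₂ 24 − log₂ 7) = 90 / (4.5850 − 2.8074) = 50.630 ms/bit
  a = 468 − 50.630 × 2.8074 = 325.864 ms
Then RT(32) = 325.864 + 50.630 × log₂ 32 = 325.864 + 50.630 × 5 ≈ 579.013 ms.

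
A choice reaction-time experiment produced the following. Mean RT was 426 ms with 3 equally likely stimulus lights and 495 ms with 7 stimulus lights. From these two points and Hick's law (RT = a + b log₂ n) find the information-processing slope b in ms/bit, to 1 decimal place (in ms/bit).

Slope: b = (495 − 426) / (log₂ 7 − log₂ 3) = 69/1.2224 = 56.447 ms/bit.

56.4 ms/bit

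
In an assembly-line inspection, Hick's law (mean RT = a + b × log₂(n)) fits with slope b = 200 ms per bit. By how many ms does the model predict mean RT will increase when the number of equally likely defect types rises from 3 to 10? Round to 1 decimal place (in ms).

347.4 ms

The intercept a cancels: ΔRT = b·(log₂ n₂ − log₂ n₁) = b·log₂(n₂/n₁).
log₂(10) − log₂(3) = 3.3219 − 1.5850 = 1.7370.
ΔRT = 200 × 1.7370 = 347.393 ms.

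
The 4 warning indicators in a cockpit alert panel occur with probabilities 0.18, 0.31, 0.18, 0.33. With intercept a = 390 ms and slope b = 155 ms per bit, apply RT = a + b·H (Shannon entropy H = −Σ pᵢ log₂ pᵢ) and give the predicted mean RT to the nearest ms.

691 ms

Entropy contributions −pᵢ log₂ pᵢ: 0.4453, 0.5238, 0.4453, 0.5278; sum H = 1.9422 bits.
RT = a + bH = 390 + 155·1.9422 = 691.05 ms.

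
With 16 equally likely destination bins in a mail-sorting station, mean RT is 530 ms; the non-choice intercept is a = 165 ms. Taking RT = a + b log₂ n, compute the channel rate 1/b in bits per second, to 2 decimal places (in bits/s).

10.96 bits/s

Choice component = 530 − 165 = 365 ms over log₂(16) = 4 bits.
b = 365 / 4 = 91.250 ms/bit, so 1/b = 10.959 bits/s.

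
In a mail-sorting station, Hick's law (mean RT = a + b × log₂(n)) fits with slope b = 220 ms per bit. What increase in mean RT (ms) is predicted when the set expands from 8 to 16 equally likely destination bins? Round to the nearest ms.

ΔRT = (a + b log₂ n₂) − (a + b log₂ n₁) = b·(log₂ n₂ − log₂ n₁).
log₂(16) − log₂(8) = log₂(16/8) = log₂(2) = 1.
ΔRT = 220 × 1.0000 = 220.000 ms.

220 ms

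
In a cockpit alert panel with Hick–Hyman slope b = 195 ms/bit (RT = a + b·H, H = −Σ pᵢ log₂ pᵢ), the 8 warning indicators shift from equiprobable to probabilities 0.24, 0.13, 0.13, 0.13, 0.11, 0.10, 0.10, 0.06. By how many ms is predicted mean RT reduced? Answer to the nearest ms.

The RT saving is b·ΔH. Equiprobable H₀ = log₂(8) = 3.0000 bits; with the given probabilities H = 2.9003 bits.
b·(H₀ − H) = 195 × (3.0000 − 2.9003) = 19.45 ms.

19 ms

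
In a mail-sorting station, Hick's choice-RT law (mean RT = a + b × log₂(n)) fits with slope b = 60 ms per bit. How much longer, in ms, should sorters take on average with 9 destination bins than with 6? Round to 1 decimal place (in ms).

ΔRT = (a + b log₂ n₂) − (a + b log₂ n₁) = b·(log₂ n₂ − log₂ n₁).
log₂(9) − log₂(6) = 3.1699 − 2.5850 = 0.5850.
ΔRT = 60 × 0.5850 = 35.098 ms.

35.1 ms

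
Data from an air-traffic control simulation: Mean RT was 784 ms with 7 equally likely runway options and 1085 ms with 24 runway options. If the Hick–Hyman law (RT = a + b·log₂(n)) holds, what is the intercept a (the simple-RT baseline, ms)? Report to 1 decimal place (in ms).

308.6 ms

b = (RT₂ − RT₁)/(log₂ n₂ − log₂ n₁) = (1085 − 784)/(4.5850 − 2.8074) = 169.329 ms/bit.
Intercept: a = 784 − 169.329·log₂(7) = 308.634 ms.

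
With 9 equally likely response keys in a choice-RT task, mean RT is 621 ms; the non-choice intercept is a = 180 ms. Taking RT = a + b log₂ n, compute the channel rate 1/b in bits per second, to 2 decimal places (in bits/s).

Choice component = 621 − 180 = 441 ms over log₂(9) = 3.1699 bits.
b = 441 / 3.1699 = 139.120 ms/bit, so 1/b = 7.188 bits/s.

7.19 bits/s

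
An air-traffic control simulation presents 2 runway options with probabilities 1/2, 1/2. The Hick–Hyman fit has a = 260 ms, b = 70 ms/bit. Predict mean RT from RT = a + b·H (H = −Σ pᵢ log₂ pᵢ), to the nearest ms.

Each term −pᵢ log₂ pᵢ: 0.5·1 + 0.5·1; summed, H = 1.000 bits.
Mean RT = a + bH = 260 + 70·1.000 = 330.00 ms.

330 ms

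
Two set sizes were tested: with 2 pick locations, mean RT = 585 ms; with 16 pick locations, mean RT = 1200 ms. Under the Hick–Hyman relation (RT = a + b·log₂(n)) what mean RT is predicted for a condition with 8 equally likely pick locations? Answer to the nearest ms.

995 ms

Solve the two-equation system in a and b:
  b = (1200 − 585) / (log₂ 16 − log₂ 2) = 615 / (4 − 1) = 205 ms/bit
  a = 585 − 205 × 1 = 380 ms
Then RT(8) = 380 + 205 × log₂ 8 = 380 + 205 × 3 ≈ 995.000 ms.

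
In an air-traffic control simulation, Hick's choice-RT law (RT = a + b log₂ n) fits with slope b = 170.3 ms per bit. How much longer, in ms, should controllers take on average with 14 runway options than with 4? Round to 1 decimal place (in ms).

307.8 ms

Only the slope matters, since a is common to both: ΔRT = b·log₂(n₂/n₁).
log₂(14) − log₂(4) = 3.8074 − 2 = 1.8074.
ΔRT = 170.3 × 1.8074 = 307.793 ms.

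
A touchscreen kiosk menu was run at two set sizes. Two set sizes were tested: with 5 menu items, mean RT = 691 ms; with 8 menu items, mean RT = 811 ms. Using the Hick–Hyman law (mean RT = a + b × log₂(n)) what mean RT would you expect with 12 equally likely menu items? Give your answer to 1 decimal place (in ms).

914.5 ms

RT is linear in log₂ n, so two points fix the line:
  b = (811 − 691) / (log₂ 8 − log₂ 5) = 120 / (3 − 2.3219) = 176.972 ms/bit
  a = 691 − 176.972 × 2.3219 = 280.083 ms
Then RT(12) = 280.083 + 176.972 × log₂ 12 = 280.083 + 176.972 × 3.5850 ≈ 914.522 ms.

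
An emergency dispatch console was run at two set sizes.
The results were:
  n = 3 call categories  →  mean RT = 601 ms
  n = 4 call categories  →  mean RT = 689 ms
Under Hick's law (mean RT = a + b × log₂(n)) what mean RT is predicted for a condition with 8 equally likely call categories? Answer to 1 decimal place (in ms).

RT is linear in log₂ n, so two points fix the line:
  b = (689 − 601) / (log₂ 4 − log₂ 3) = 88 / (2 − 1.5850) = 212.029 ms/bit
  a = 601 − 212.029 × 1.5850 = 264.942 ms
Then RT(8) = 264.942 + 212.029 × log₂ 8 = 264.942 + 212.029 × 3 ≈ 901.029 ms.

901.0 ms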